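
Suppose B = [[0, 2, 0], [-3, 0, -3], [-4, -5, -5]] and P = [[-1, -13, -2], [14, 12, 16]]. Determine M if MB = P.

Since B sits to the right of M, M = PB⁻¹.
det B = -6, so B⁻¹ = [[5/2, -5/3, 1], [1/2, 0, 0], [-5/2, 4/3, -1]].
M = PB⁻¹ = [[-1, -13, -2], [14, 12, 16]] · [[5/2, -5/3, 1], [1/2, 0, 0], [-5/2, 4/3, -1]] = [[-4, -1, 1], [1, -2, -2]].

M = [[-4, -1, 1], [1, -2, -2]]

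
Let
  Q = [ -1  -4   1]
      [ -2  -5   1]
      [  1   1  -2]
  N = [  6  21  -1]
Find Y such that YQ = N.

Y = [[-2, -3, -2]]

Right-multiplying both sides by Q⁻¹ gives Y = NQ⁻¹.
Q has determinant 6; Q⁻¹ = [[3/2, -7/6, 1/6], [-1/2, 1/6, -1/6], [1/2, -1/2, -1/2]].
Y = NQ⁻¹ = [[6, 21, -1]] · [[3/2, -7/6, 1/6], [-1/2, 1/6, -1/6], [1/2, -1/2, -1/2]] = [[-2, -3, -2]].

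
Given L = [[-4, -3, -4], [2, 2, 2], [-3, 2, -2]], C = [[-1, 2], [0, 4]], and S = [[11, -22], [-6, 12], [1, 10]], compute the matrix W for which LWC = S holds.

Isolating W: multiply by L⁻¹ from the left and C⁻¹ from the right, so W = L⁻¹SC⁻¹.
det L = -2, so L⁻¹ = [[4, 7, -1], [1, 2, 0], [-5, -17/2, 1]].
det C = -4, so C⁻¹ = [[-1, 1/2], [0, 1/4]].
L⁻¹S = [[1, -14], [-1, 2], [-3, 18]].
W = (L⁻¹S)C⁻¹ = [[-1, -3], [1, 0], [3, 3]].

W = [[-1, -3], [1, 0], [3, 3]]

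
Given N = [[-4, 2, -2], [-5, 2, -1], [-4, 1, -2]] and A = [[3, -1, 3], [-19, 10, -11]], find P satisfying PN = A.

Right-multiplying both sides by N⁻¹ gives P = AN⁻¹.
det N = -6, so N⁻¹ = [[1/2, -1/3, -1/3], [1, 0, -1], [-1/2, 2/3, -1/3]].
P = AN⁻¹ = [[3, -1, 3], [-19, 10, -11]] · [[1/2, -1/3, -1/3], [1, 0, -1], [-1/2, 2/3, -1/3]] = [[-1, 1, -1], [6, -1, 0]].

P = [[-1, 1, -1], [6, -1, 0]]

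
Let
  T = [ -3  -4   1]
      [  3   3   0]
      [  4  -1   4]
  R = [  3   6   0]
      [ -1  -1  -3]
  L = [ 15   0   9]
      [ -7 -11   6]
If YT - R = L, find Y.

YT = L + R = [[18, 6, 9], [-8, -12, 3]].
Right-multiplying both sides by T⁻¹ gives Y = (L + R)T⁻¹.
det T = -3; the adjugate gives T⁻¹ = [[-4, -5, 1], [4, 16/3, -1], [5, 19/3, -1]].
Y = (L + R)T⁻¹ = [[-3, -1, 3], [-1, -5, 1]].

Y = [[-3, -1, 3], [-1, -5, 1]]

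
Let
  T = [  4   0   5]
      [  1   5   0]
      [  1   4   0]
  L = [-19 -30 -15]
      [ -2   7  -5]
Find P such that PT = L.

Since T sits to the right of P, P = LT⁻¹.
det T = -5; the adjugate gives T⁻¹ = [[0, -4, 5], [0, 1, -1], [1/5, 16/5, -4]].
P = LT⁻¹ = [[-19, -30, -15], [-2, 7, -5]] · [[0, -4, 5], [0, 1, -1], [1/5, 16/5, -4]] = [[-3, -2, -5], [-1, -1, 3]].

P = [[-3, -2, -5], [-1, -1, 3]]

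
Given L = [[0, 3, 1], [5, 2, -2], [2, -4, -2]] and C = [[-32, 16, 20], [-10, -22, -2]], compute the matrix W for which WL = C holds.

L is on the right of W, so right-multiply by L⁻¹: W = CL⁻¹.
det L = -6; the adjugate gives L⁻¹ = [[2, -1/3, 4/3], [-1, 1/3, -5/6], [4, -1, 5/2]].
W = CL⁻¹ = [[-32, 16, 20], [-10, -22, -2]] · [[2, -1/3, 4/3], [-1, 1/3, -5/6], [4, -1, 5/2]] = [[0, -4, -6], [-6, -2, 0]].

W = [[0, -4, -6], [-6, -2, 0]]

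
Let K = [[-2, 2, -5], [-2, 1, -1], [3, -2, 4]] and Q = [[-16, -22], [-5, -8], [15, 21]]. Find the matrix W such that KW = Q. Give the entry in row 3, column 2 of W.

4

Left-multiplying both sides by K⁻¹ gives W = K⁻¹Q.
det K = 1; the adjugate gives K⁻¹ = [[2, 2, 3], [5, 7, 8], [1, 2, 2]].
W = K⁻¹Q = [[2, 2, 3], [5, 7, 8], [1, 2, 2]] · [[-16, -22], [-5, -8], [15, 21]] = [[3, 3], [5, 2], [4, 4]].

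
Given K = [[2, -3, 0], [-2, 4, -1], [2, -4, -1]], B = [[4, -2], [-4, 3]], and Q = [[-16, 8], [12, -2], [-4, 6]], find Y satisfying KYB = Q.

Y = [[-5, 0], [-2, 0], [-5, -4]]

Isolating Y: multiply by K⁻¹ from the left and B⁻¹ from the right, so Y = K⁻¹QB⁻¹.
det K = -4; the adjugate gives K⁻¹ = [[2, 3/4, -3/4], [1, 1/2, -1/2], [0, -1/2, -1/2]].
B has determinant 4; B⁻¹ = [[3/4, 1/2], [1, 1]].
K⁻¹Q = [[-20, 10], [-8, 4], [-4, -2]].
Y = (K⁻¹Q)B⁻¹ = [[-5, 0], [-2, 0], [-5, -4]].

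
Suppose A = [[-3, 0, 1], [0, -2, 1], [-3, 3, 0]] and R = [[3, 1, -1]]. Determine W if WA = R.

W = [[-2, 1, 1]]

Right-multiplying both sides by A⁻¹ gives W = RA⁻¹.
det A = 3; the adjugate gives A⁻¹ = [[-1, 1, 2/3], [-1, 1, 1], [-2, 3, 2]].
W = RA⁻¹ = [[3, 1, -1]] · [[-1, 1, 2/3], [-1, 1, 1], [-2, 3, 2]] = [[-2, 1, 1]].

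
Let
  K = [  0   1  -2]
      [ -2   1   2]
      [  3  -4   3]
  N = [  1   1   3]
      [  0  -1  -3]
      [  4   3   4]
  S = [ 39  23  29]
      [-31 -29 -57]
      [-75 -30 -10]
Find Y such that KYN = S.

Y = [[-1, -4, -3], [-1, 2, -2], [-4, -3, -5]]

Y = K⁻¹SN⁻¹ (apply K⁻¹ on the left and N⁻¹ on the right).
det K = 2, so K⁻¹ = [[11/2, 5/2, 2], [6, 3, 2], [5/2, 3/2, 1]].
det N = 5; the adjugate gives N⁻¹ = [[1, 1, 0], [-12/5, -8/5, 3/5], [4/5, 1/5, -1/5]].
K⁻¹S = [[-13, -6, -3], [-9, -9, -17], [-24, -16, -23]].
Y = (K⁻¹S)N⁻¹ = [[-1, -4, -3], [-1, 2, -2], [-4, -3, -5]].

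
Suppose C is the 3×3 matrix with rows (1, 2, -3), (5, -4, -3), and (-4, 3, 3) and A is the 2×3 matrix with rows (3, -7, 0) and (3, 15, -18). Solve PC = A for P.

P = [[-2, -3, -5], [6, -3, -3]]

C is on the right of P, so right-multiply by C⁻¹: P = AC⁻¹.
C has determinant -6; C⁻¹ = [[1/2, 5/2, 3], [1/2, 3/2, 2], [1/6, 11/6, 7/3]].
P = AC⁻¹ = [[3, -7, 0], [3, 15, -18]] · [[1/2, 5/2, 3], [1/2, 3/2, 2], [1/6, 11/6, 7/3]] = [[-2, -3, -5], [6, -3, -3]].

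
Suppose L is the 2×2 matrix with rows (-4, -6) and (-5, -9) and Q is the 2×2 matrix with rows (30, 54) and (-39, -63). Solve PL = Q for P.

Right-multiplying both sides by L⁻¹ gives P = QL⁻¹.
det L = 6; the adjugate gives L⁻¹ = [[-3/2, 1], [5/6, -2/3]].
P = QL⁻¹ = [[30, 54], [-39, -63]] · [[-3/2, 1], [5/6, -2/3]] = [[0, -6], [6, 3]].

P = [[0, -6], [6, 3]]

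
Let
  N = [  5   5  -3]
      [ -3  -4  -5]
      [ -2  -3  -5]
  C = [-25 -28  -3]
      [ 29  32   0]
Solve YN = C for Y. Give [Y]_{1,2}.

-1

N is on the right of Y, so right-multiply by N⁻¹: Y = CN⁻¹.
det N = -3, so N⁻¹ = [[-5/3, -34/3, 37/3], [5/3, 31/3, -34/3], [-1/3, -5/3, 5/3]].
Y = CN⁻¹ = [[-25, -28, -3], [29, 32, 0]] · [[-5/3, -34/3, 37/3], [5/3, 31/3, -34/3], [-1/3, -5/3, 5/3]] = [[-4, -1, 4], [5, 2, -5]].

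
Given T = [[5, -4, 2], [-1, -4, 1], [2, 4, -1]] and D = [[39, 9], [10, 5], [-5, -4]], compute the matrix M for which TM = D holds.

T is on the left of M, so left-multiply by T⁻¹: M = T⁻¹D.
det T = 4; the adjugate gives T⁻¹ = [[0, 1, 1], [1/4, -9/4, -7/4], [1, -7, -6]].
M = T⁻¹D = [[0, 1, 1], [1/4, -9/4, -7/4], [1, -7, -6]] · [[39, 9], [10, 5], [-5, -4]] = [[5, 1], [-4, -2], [-1, -2]].

M = [[5, 1], [-4, -2], [-1, -2]]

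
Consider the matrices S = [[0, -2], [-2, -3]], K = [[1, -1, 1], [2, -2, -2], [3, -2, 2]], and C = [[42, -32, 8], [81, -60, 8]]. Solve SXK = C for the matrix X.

Left-multiply by S⁻¹ and right-multiply by K⁻¹: X = S⁻¹CK⁻¹.
det S = -4, so S⁻¹ = [[3/4, -1/2], [-1/2, 0]].
det K = 4, so K⁻¹ = [[-2, 0, 1], [-5/2, -1/4, 1], [1/2, -1/4, 0]].
S⁻¹C = [[-9, 6, 2], [-21, 16, -4]].
X = (S⁻¹C)K⁻¹ = [[4, -2, -3], [0, -3, -5]].

X = [[4, -2, -3], [0, -3, -5]]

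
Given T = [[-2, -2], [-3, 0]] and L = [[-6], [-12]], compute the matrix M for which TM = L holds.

M = [[4], [-1]]

T is on the left of M, so left-multiply by T⁻¹: M = T⁻¹L.
T has determinant -6; T⁻¹ = [[0, -1/3], [-1/2, 1/3]].
M = T⁻¹L = [[0, -1/3], [-1/2, 1/3]] · [[-6], [-12]] = [[4], [-1]].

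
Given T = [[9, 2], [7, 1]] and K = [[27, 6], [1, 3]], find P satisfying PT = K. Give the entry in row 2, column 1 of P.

4

Right-multiplying both sides by T⁻¹ gives P = KT⁻¹.
det T = -5; the adjugate gives T⁻¹ = [[-1/5, 2/5], [7/5, -9/5]].
P = KT⁻¹ = [[27, 6], [1, 3]] · [[-1/5, 2/5], [7/5, -9/5]] = [[3, 0], [4, -5]].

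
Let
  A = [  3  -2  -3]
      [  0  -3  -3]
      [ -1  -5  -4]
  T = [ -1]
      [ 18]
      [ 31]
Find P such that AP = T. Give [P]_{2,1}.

-1

A is on the left of P, so left-multiply by A⁻¹: P = A⁻¹T.
det A = -6, so A⁻¹ = [[1/2, -7/6, 1/2], [-1/2, 5/2, -3/2], [1/2, -17/6, 3/2]].
P = A⁻¹T = [[1/2, -7/6, 1/2], [-1/2, 5/2, -3/2], [1/2, -17/6, 3/2]] · [[-1], [18], [31]] = [[-6], [-1], [-5]].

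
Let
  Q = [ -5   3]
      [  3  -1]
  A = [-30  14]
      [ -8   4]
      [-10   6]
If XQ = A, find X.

Since Q sits to the right of X, X = AQ⁻¹.
det Q = -4; the adjugate gives Q⁻¹ = [[1/4, 3/4], [3/4, 5/4]].
X = AQ⁻¹ = [[-30, 14], [-8, 4], [-10, 6]] · [[1/4, 3/4], [3/4, 5/4]] = [[3, -5], [1, -1], [2, 0]].

X = [[3, -5], [1, -1], [2, 0]]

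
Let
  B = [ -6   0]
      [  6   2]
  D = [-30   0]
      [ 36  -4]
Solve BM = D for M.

M = [[5, 0], [3, -2]]

Since B multiplies M on the left, M = B⁻¹D.
det B = -12, so B⁻¹ = [[-1/6, 0], [1/2, 1/2]].
M = B⁻¹D = [[-1/6, 0], [1/2, 1/2]] · [[-30, 0], [36, -4]] = [[5, 0], [3, -2]].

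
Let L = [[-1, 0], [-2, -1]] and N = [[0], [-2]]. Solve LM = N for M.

L is on the left of M, so left-multiply by L⁻¹: M = L⁻¹N.
det L = 1, so L⁻¹ = [[-1, 0], [2, -1]].
M = L⁻¹N = [[-1, 0], [2, -1]] · [[0], [-2]] = [[0], [2]].

M = [[0], [2]]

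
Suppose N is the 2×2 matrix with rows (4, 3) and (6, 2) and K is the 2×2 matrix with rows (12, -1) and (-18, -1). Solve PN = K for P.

Right-multiplying both sides by N⁻¹ gives P = KN⁻¹.
N has determinant -10; N⁻¹ = [[-1/5, 3/10], [3/5, -2/5]].
P = KN⁻¹ = [[12, -1], [-18, -1]] · [[-1/5, 3/10], [3/5, -2/5]] = [[-3, 4], [3, -5]].

P = [[-3, 4], [3, -5]]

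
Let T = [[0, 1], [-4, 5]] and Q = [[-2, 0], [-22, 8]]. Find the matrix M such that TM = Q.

M = [[3, -2], [-2, 0]]

T is on the left of M, so left-multiply by T⁻¹: M = T⁻¹Q.
T has determinant 4; T⁻¹ = [[5/4, -1/4], [1, 0]].
M = T⁻¹Q = [[5/4, -1/4], [1, 0]] · [[-2, 0], [-22, 8]] = [[3, -2], [-2, 0]].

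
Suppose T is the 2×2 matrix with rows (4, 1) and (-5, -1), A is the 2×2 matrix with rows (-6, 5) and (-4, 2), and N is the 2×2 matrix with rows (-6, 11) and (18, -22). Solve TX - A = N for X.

X = [[-2, 4], [-4, 0]]

TX = N + A = [[-12, 16], [14, -20]].
T is on the left of X, so left-multiply by T⁻¹: X = T⁻¹(N + A).
T has determinant 1; T⁻¹ = [[-1, -1], [5, 4]].
X = T⁻¹(N + A) = [[-2, 4], [-4, 0]].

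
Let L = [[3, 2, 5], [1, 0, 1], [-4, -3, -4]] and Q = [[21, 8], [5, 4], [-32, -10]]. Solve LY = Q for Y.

L is on the left of Y, so left-multiply by L⁻¹: Y = L⁻¹Q.
det L = -6; the adjugate gives L⁻¹ = [[-1/2, 7/6, -1/3], [0, -4/3, -1/3], [1/2, -1/6, 1/3]].
Y = L⁻¹Q = [[-1/2, 7/6, -1/3], [0, -4/3, -1/3], [1/2, -1/6, 1/3]] · [[21, 8], [5, 4], [-32, -10]] = [[6, 4], [4, -2], [-1, 0]].

Y = [[6, 4], [4, -2], [-1, 0]]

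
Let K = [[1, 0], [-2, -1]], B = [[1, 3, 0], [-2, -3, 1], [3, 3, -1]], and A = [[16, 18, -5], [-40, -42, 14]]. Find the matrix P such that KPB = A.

P = K⁻¹AB⁻¹ (apply K⁻¹ on the left and B⁻¹ on the right).
K has determinant -1; K⁻¹ = [[1, 0], [-2, -1]].
B has determinant 3; B⁻¹ = [[0, 1, 1], [1/3, -1/3, -1/3], [1, 2, 1]].
K⁻¹A = [[16, 18, -5], [8, 6, -4]].
P = (K⁻¹A)B⁻¹ = [[1, 0, 5], [-2, -2, 2]].

P = [[1, 0, 5], [-2, -2, 2]]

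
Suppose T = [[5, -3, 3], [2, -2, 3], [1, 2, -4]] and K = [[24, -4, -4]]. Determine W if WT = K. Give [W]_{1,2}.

Right-multiplying both sides by T⁻¹ gives W = KT⁻¹.
det T = -5, so T⁻¹ = [[-2/5, 6/5, 3/5], [-11/5, 23/5, 9/5], [-6/5, 13/5, 4/5]].
W = KT⁻¹ = [[24, -4, -4]] · [[-2/5, 6/5, 3/5], [-11/5, 23/5, 9/5], [-6/5, 13/5, 4/5]] = [[4, 0, 4]].

0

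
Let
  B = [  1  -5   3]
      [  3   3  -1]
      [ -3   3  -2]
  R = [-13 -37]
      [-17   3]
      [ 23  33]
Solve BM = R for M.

Left-multiplying both sides by B⁻¹ gives M = B⁻¹R.
B has determinant 6; B⁻¹ = [[-1/2, -1/6, -2/3], [3/2, 7/6, 5/3], [3, 2, 3]].
M = B⁻¹R = [[-1/2, -1/6, -2/3], [3/2, 7/6, 5/3], [3, 2, 3]] · [[-13, -37], [-17, 3], [23, 33]] = [[-6, -4], [-1, 3], [-4, -6]].

M = [[-6, -4], [-1, 3], [-4, -6]]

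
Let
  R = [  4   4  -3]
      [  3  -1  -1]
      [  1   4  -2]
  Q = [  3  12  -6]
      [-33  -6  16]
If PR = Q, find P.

P = [[0, 0, 3], [-4, -6, 1]]

R is on the right of P, so right-multiply by R⁻¹: P = QR⁻¹.
R has determinant 5; R⁻¹ = [[6/5, -4/5, -7/5], [1, -1, -1], [13/5, -12/5, -16/5]].
P = QR⁻¹ = [[3, 12, -6], [-33, -6, 16]] · [[6/5, -4/5, -7/5], [1, -1, -1], [13/5, -12/5, -16/5]] = [[0, 0, 3], [-4, -6, 1]].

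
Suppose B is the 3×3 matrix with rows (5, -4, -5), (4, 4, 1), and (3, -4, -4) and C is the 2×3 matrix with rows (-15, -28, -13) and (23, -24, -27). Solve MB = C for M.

B is on the right of M, so right-multiply by B⁻¹: M = CB⁻¹.
B has determinant 4; B⁻¹ = [[-3, 1, 4], [19/4, -5/4, -25/4], [-7, 2, 9]].
M = CB⁻¹ = [[-15, -28, -13], [23, -24, -27]] · [[-3, 1, 4], [19/4, -5/4, -25/4], [-7, 2, 9]] = [[3, -6, -2], [6, -1, -1]].

M = [[3, -6, -2], [6, -1, -1]]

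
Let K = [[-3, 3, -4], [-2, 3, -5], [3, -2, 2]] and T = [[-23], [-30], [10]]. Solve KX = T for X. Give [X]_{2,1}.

-3

K is on the left of X, so left-multiply by K⁻¹: X = K⁻¹T.
det K = -1; the adjugate gives K⁻¹ = [[4, -2, 3], [11, -6, 7], [5, -3, 3]].
X = K⁻¹T = [[4, -2, 3], [11, -6, 7], [5, -3, 3]] · [[-23], [-30], [10]] = [[-2], [-3], [5]].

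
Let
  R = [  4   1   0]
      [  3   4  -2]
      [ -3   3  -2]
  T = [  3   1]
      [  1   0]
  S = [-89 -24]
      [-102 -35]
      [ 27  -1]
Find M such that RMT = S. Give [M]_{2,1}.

Isolating M: multiply by R⁻¹ from the left and T⁻¹ from the right, so M = R⁻¹ST⁻¹.
det R = 4, so R⁻¹ = [[-1/2, 1/2, -1/2], [3, -2, 2], [21/4, -15/4, 13/4]].
det T = -1, so T⁻¹ = [[0, 1], [1, -3]].
R⁻¹S = [[-20, -5], [-9, -4], [3, 2]].
M = (R⁻¹S)T⁻¹ = [[-5, -5], [-4, 3], [2, -3]].

-4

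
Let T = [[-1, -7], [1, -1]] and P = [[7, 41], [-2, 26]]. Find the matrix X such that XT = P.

X = [[-6, 1], [-3, -5]]

Since T sits to the right of X, X = PT⁻¹.
det T = 8; the adjugate gives T⁻¹ = [[-1/8, 7/8], [-1/8, -1/8]].
X = PT⁻¹ = [[7, 41], [-2, 26]] · [[-1/8, 7/8], [-1/8, -1/8]] = [[-6, 1], [-3, -5]].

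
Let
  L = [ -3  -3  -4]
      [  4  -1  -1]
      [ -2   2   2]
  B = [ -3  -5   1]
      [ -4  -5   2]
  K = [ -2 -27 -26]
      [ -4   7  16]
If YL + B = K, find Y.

Y = [[5, 3, -2], [-2, 0, 3]]

YL = K − B = [[1, -22, -27], [0, 12, 14]].
Since L sits to the right of Y, Y = (K − B)L⁻¹.
det L = -6; the adjugate gives L⁻¹ = [[0, 1/3, 1/6], [1, 7/3, 19/6], [-1, -2, -5/2]].
Y = (K − B)L⁻¹ = [[5, 3, -2], [-2, 0, 3]].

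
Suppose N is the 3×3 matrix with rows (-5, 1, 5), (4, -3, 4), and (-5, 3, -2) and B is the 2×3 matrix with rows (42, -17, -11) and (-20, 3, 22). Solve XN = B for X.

Since N sits to the right of X, X = BN⁻¹.
det N = 3, so N⁻¹ = [[-2, 17/3, 19/3], [-4, 35/3, 40/3], [-1, 10/3, 11/3]].
X = BN⁻¹ = [[42, -17, -11], [-20, 3, 22]] · [[-2, 17/3, 19/3], [-4, 35/3, 40/3], [-1, 10/3, 11/3]] = [[-5, 3, -1], [6, -5, -6]].

X = [[-5, 3, -1], [6, -5, -6]]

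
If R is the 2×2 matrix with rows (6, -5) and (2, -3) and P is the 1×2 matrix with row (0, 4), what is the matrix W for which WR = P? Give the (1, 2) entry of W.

-3

Since R sits to the right of W, W = PR⁻¹.
det R = -8; the adjugate gives R⁻¹ = [[3/8, -5/8], [1/4, -3/4]].
W = PR⁻¹ = [[0, 4]] · [[3/8, -5/8], [1/4, -3/4]] = [[1, -3]].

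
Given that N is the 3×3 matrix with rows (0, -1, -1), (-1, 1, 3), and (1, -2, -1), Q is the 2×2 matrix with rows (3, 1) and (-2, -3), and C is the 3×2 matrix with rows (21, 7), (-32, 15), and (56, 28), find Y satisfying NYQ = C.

Y = [[5, 1], [-4, 5], [-3, -5]]

Left-multiply by N⁻¹ and right-multiply by Q⁻¹: Y = N⁻¹CQ⁻¹.
N has determinant -3; N⁻¹ = [[-5/3, -1/3, 2/3], [-2/3, -1/3, -1/3], [-1/3, 1/3, 1/3]].
Q has determinant -7; Q⁻¹ = [[3/7, 1/7], [-2/7, -3/7]].
N⁻¹C = [[13, 2], [-22, -19], [1, 12]].
Y = (N⁻¹C)Q⁻¹ = [[5, 1], [-4, 5], [-3, -5]].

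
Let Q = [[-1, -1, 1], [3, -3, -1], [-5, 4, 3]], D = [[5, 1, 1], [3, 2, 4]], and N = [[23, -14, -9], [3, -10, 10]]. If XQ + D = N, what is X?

XQ = N − D = [[18, -15, -10], [0, -12, 6]].
Since Q sits to the right of X, X = (N − D)Q⁻¹.
Q has determinant 6; Q⁻¹ = [[-5/6, 7/6, 2/3], [-2/3, 1/3, 1/3], [-1/2, 3/2, 1]].
X = (N − D)Q⁻¹ = [[0, 1, -3], [5, 5, 2]].

X = [[0, 1, -3], [5, 5, 2]]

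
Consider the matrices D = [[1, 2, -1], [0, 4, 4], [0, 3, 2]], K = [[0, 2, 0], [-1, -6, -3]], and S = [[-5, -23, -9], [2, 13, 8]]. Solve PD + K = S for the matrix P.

PD = S − K = [[-5, -25, -9], [3, 19, 11]].
Since D sits to the right of P, P = (S − K)D⁻¹.
D has determinant -4; D⁻¹ = [[1, 7/4, -3], [0, -1/2, 1], [0, 3/4, -1]].
P = (S − K)D⁻¹ = [[-5, -3, -1], [3, 4, -1]].

P = [[-5, -3, -1], [3, 4, -1]]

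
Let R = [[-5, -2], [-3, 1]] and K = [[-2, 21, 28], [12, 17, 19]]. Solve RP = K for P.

P = [[-2, -5, -6], [6, 2, 1]]

Left-multiplying both sides by R⁻¹ gives P = R⁻¹K.
det R = -11, so R⁻¹ = [[-1/11, -2/11], [-3/11, 5/11]].
P = R⁻¹K = [[-1/11, -2/11], [-3/11, 5/11]] · [[-2, 21, 28], [12, 17, 19]] = [[-2, -5, -6], [6, 2, 1]].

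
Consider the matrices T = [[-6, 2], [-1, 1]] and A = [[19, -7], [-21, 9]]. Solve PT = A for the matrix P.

P = [[-3, -1], [3, 3]]

T is on the right of P, so right-multiply by T⁻¹: P = AT⁻¹.
det T = -4, so T⁻¹ = [[-1/4, 1/2], [-1/4, 3/2]].
P = AT⁻¹ = [[19, -7], [-21, 9]] · [[-1/4, 1/2], [-1/4, 3/2]] = [[-3, -1], [3, 3]].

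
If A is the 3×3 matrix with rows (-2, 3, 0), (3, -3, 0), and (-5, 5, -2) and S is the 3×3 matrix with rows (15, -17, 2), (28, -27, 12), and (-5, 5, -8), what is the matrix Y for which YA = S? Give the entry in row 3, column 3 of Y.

A is on the right of Y, so right-multiply by A⁻¹: Y = SA⁻¹.
det A = 6; the adjugate gives A⁻¹ = [[1, 1, 0], [1, 2/3, 0], [0, -5/6, -1/2]].
Y = SA⁻¹ = [[15, -17, 2], [28, -27, 12], [-5, 5, -8]] · [[1, 1, 0], [1, 2/3, 0], [0, -5/6, -1/2]] = [[-2, 2, -1], [1, 0, -6], [0, 5, 4]].

4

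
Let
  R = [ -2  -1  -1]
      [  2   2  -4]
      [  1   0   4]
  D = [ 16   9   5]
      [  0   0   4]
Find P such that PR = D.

P = [[-5, 2, 2], [4, 2, 4]]

Since R sits to the right of P, P = DR⁻¹.
R has determinant -2; R⁻¹ = [[-4, -2, -3], [6, 7/2, 5], [1, 1/2, 1]].
P = DR⁻¹ = [[16, 9, 5], [0, 0, 4]] · [[-4, -2, -3], [6, 7/2, 5], [1, 1/2, 1]] = [[-5, 2, 2], [4, 2, 4]].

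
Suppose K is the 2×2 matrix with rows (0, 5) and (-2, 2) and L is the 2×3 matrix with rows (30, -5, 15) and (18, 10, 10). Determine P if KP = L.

Since K multiplies P on the left, P = K⁻¹L.
det K = 10; the adjugate gives K⁻¹ = [[1/5, -1/2], [1/5, 0]].
P = K⁻¹L = [[1/5, -1/2], [1/5, 0]] · [[30, -5, 15], [18, 10, 10]] = [[-3, -6, -2], [6, -1, 3]].

P = [[-3, -6, -2], [6, -1, 3]]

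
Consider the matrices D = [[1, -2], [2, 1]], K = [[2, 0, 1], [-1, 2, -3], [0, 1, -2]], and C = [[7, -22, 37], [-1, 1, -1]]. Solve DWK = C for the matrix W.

Left-multiply by D⁻¹ and right-multiply by K⁻¹: W = D⁻¹CK⁻¹.
det D = 5, so D⁻¹ = [[1/5, 2/5], [-2/5, 1/5]].
det K = -3, so K⁻¹ = [[1/3, -1/3, 2/3], [2/3, 4/3, -5/3], [1/3, 2/3, -4/3]].
D⁻¹C = [[1, -4, 7], [-3, 9, -15]].
W = (D⁻¹C)K⁻¹ = [[0, -1, -2], [0, 3, 3]].

W = [[0, -1, -2], [0, 3, 3]]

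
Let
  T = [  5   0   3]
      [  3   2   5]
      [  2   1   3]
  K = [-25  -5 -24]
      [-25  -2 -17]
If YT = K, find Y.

Y = [[-3, 0, -5], [-5, -4, 6]]

Right-multiplying both sides by T⁻¹ gives Y = KT⁻¹.
det T = 2; the adjugate gives T⁻¹ = [[1/2, 3/2, -3], [1/2, 9/2, -8], [-1/2, -5/2, 5]].
Y = KT⁻¹ = [[-25, -5, -24], [-25, -2, -17]] · [[1/2, 3/2, -3], [1/2, 9/2, -8], [-1/2, -5/2, 5]] = [[-3, 0, -5], [-5, -4, 6]].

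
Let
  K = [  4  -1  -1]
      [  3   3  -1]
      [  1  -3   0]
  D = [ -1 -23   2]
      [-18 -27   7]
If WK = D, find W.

Right-multiplying both sides by K⁻¹ gives W = DK⁻¹.
K has determinant 1; K⁻¹ = [[-3, 3, 4], [-1, 1, 1], [-12, 11, 15]].
W = DK⁻¹ = [[-1, -23, 2], [-18, -27, 7]] · [[-3, 3, 4], [-1, 1, 1], [-12, 11, 15]] = [[2, -4, 3], [-3, -4, 6]].

W = [[2, -4, 3], [-3, -4, 6]]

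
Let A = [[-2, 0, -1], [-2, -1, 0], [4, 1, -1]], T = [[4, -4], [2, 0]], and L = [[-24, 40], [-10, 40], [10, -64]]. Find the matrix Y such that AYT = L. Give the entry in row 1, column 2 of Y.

Isolating Y: multiply by A⁻¹ from the left and T⁻¹ from the right, so Y = A⁻¹LT⁻¹.
A has determinant -4; A⁻¹ = [[-1/4, 1/4, 1/4], [1/2, -3/2, -1/2], [-1/2, -1/2, -1/2]].
T has determinant 8; T⁻¹ = [[0, 1/2], [-1/4, 1/2]].
A⁻¹L = [[6, -16], [-2, -8], [12, -8]].
Y = (A⁻¹L)T⁻¹ = [[4, -5], [2, -5], [2, 2]].

-5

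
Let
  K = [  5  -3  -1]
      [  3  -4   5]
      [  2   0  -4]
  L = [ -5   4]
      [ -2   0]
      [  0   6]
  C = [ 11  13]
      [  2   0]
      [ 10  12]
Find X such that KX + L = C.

X = [[3, 5], [0, 5], [-1, 1]]

KX = C − L = [[16, 9], [4, 0], [10, 6]].
K is on the left of X, so left-multiply by K⁻¹: X = K⁻¹(C − L).
det K = 6, so K⁻¹ = [[8/3, -2, -19/6], [11/3, -3, -14/3], [4/3, -1, -11/6]].
X = K⁻¹(C − L) = [[3, 5], [0, 5], [-1, 1]].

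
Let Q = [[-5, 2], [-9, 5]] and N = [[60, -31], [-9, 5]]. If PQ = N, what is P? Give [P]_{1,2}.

Since Q sits to the right of P, P = NQ⁻¹.
det Q = -7, so Q⁻¹ = [[-5/7, 2/7], [-9/7, 5/7]].
P = NQ⁻¹ = [[60, -31], [-9, 5]] · [[-5/7, 2/7], [-9/7, 5/7]] = [[-3, -5], [0, 1]].

-5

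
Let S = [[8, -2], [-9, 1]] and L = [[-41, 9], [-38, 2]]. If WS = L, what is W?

W = [[-4, 1], [2, 6]]

Since S sits to the right of W, W = LS⁻¹.
S has determinant -10; S⁻¹ = [[-1/10, -1/5], [-9/10, -4/5]].
W = LS⁻¹ = [[-41, 9], [-38, 2]] · [[-1/10, -1/5], [-9/10, -4/5]] = [[-4, 1], [2, 6]].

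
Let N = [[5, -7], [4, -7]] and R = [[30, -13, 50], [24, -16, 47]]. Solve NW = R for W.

W = [[6, 3, 3], [0, 4, -5]]

Since N multiplies W on the left, W = N⁻¹R.
det N = -7; the adjugate gives N⁻¹ = [[1, -1], [4/7, -5/7]].
W = N⁻¹R = [[1, -1], [4/7, -5/7]] · [[30, -13, 50], [24, -16, 47]] = [[6, 3, 3], [0, 4, -5]].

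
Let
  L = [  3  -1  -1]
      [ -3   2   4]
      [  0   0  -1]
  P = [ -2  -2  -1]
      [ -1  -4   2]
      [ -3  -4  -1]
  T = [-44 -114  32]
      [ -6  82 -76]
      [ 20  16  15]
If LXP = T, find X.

X = [[-1, 5, 5], [0, -1, -3], [4, -3, 5]]

Isolating X: multiply by L⁻¹ from the left and P⁻¹ from the right, so X = L⁻¹TP⁻¹.
L has determinant -3; L⁻¹ = [[2/3, 1/3, 2/3], [1, 1, 3], [0, 0, -1]].
det P = -2; the adjugate gives P⁻¹ = [[-6, -1, 4], [7/2, 1/2, -5/2], [4, 1, -3]].
L⁻¹T = [[-18, -38, 6], [10, 16, 1], [-20, -16, -15]].
X = (L⁻¹T)P⁻¹ = [[-1, 5, 5], [0, -1, -3], [4, -3, 5]].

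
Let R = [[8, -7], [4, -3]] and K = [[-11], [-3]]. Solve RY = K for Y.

R is on the left of Y, so left-multiply by R⁻¹: Y = R⁻¹K.
det R = 4; the adjugate gives R⁻¹ = [[-3/4, 7/4], [-1, 2]].
Y = R⁻¹K = [[-3/4, 7/4], [-1, 2]] · [[-11], [-3]] = [[3], [5]].

Y = [[3], [5]]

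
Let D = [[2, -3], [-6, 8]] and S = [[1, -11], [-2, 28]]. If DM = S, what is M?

Left-multiplying both sides by D⁻¹ gives M = D⁻¹S.
det D = -2; the adjugate gives D⁻¹ = [[-4, -3/2], [-3, -1]].
M = D⁻¹S = [[-4, -3/2], [-3, -1]] · [[1, -11], [-2, 28]] = [[-1, 2], [-1, 5]].

M = [[-1, 2], [-1, 5]]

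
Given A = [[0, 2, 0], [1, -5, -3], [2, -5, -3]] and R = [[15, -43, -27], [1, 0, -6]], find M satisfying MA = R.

A is on the right of M, so right-multiply by A⁻¹: M = RA⁻¹.
det A = -6; the adjugate gives A⁻¹ = [[0, -1, 1], [1/2, 0, 0], [-5/6, -2/3, 1/3]].
M = RA⁻¹ = [[15, -43, -27], [1, 0, -6]] · [[0, -1, 1], [1/2, 0, 0], [-5/6, -2/3, 1/3]] = [[1, 3, 6], [5, 3, -1]].

M = [[1, 3, 6], [5, 3, -1]]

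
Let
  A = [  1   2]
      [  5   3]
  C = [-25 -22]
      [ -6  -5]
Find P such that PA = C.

P = [[-5, -4], [-1, -1]]

Right-multiplying both sides by A⁻¹ gives P = CA⁻¹.
det A = -7; the adjugate gives A⁻¹ = [[-3/7, 2/7], [5/7, -1/7]].
P = CA⁻¹ = [[-25, -22], [-6, -5]] · [[-3/7, 2/7], [5/7, -1/7]] = [[-5, -4], [-1, -1]].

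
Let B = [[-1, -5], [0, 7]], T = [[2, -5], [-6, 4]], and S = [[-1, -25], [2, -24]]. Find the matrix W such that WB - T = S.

W = [[-1, -5], [4, 0]]

WB = S + T = [[1, -30], [-4, -20]].
Since B sits to the right of W, W = (S + T)B⁻¹.
B has determinant -7; B⁻¹ = [[-1, -5/7], [0, 1/7]].
W = (S + T)B⁻¹ = [[-1, -5], [4, 0]].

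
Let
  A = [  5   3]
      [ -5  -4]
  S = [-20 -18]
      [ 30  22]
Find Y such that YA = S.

Y = [[2, 6], [2, -4]]

Since A sits to the right of Y, Y = SA⁻¹.
det A = -5; the adjugate gives A⁻¹ = [[4/5, 3/5], [-1, -1]].
Y = SA⁻¹ = [[-20, -18], [30, 22]] · [[4/5, 3/5], [-1, -1]] = [[2, 6], [2, -4]].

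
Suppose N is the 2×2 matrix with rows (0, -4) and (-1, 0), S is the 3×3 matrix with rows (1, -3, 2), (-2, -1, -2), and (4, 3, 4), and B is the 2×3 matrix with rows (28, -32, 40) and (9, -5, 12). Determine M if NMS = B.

M = [[-3, 1, -1], [-3, 4, 1]]

Isolating M: multiply by N⁻¹ from the left and S⁻¹ from the right, so M = N⁻¹BS⁻¹.
det N = -4; the adjugate gives N⁻¹ = [[0, -1], [-1/4, 0]].
S has determinant -2; S⁻¹ = [[-1, -9, -4], [0, 2, 1], [1, 15/2, 7/2]].
N⁻¹B = [[-9, 5, -12], [-7, 8, -10]].
M = (N⁻¹B)S⁻¹ = [[-3, 1, -1], [-3, 4, 1]].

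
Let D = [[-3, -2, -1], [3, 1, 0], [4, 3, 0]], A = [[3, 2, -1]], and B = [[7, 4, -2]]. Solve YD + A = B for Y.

YD = B − A = [[4, 2, -1]].
Since D sits to the right of Y, Y = (B − A)D⁻¹.
det D = -5, so D⁻¹ = [[0, 3/5, -1/5], [0, -4/5, 3/5], [-1, -1/5, -3/5]].
Y = (B − A)D⁻¹ = [[1, 1, 1]].

Y = [[1, 1, 1]]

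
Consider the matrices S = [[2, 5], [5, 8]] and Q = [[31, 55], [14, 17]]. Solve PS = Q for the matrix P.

P = [[3, 5], [-3, 4]]

Right-multiplying both sides by S⁻¹ gives P = QS⁻¹.
det S = -9, so S⁻¹ = [[-8/9, 5/9], [5/9, -2/9]].
P = QS⁻¹ = [[31, 55], [14, 17]] · [[-8/9, 5/9], [5/9, -2/9]] = [[3, 5], [-3, 4]].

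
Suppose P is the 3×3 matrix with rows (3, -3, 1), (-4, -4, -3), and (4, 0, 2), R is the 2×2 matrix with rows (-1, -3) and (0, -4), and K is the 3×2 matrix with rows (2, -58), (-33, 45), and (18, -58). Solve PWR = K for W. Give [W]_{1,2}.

Left-multiply by P⁻¹ and right-multiply by R⁻¹: W = P⁻¹KR⁻¹.
det P = 4; the adjugate gives P⁻¹ = [[-2, 3/2, 13/4], [-1, 1/2, 5/4], [4, -3, -6]].
det R = 4, so R⁻¹ = [[-1, 3/4], [0, -1/4]].
P⁻¹K = [[5, -5], [4, 8], [-1, -19]].
W = (P⁻¹K)R⁻¹ = [[-5, 5], [-4, 1], [1, 4]].

5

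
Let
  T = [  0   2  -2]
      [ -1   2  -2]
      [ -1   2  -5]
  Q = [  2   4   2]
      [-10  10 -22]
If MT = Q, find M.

M = [[4, 0, -2], [-5, 6, 4]]

T is on the right of M, so right-multiply by T⁻¹: M = QT⁻¹.
det T = -6, so T⁻¹ = [[1, -1, 0], [1/2, 1/3, -1/3], [0, 1/3, -1/3]].
M = QT⁻¹ = [[2, 4, 2], [-10, 10, -22]] · [[1, -1, 0], [1/2, 1/3, -1/3], [0, 1/3, -1/3]] = [[4, 0, -2], [-5, 6, 4]].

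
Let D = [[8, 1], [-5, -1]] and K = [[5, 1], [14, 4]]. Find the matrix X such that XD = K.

X = [[0, -1], [-2, -6]]

Right-multiplying both sides by D⁻¹ gives X = KD⁻¹.
D has determinant -3; D⁻¹ = [[1/3, 1/3], [-5/3, -8/3]].
X = KD⁻¹ = [[5, 1], [14, 4]] · [[1/3, 1/3], [-5/3, -8/3]] = [[0, -1], [-2, -6]].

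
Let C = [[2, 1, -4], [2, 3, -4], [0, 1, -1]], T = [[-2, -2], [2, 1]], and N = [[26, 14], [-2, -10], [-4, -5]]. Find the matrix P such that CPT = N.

P = [[1, 1], [5, -2], [2, -3]]

P = C⁻¹NT⁻¹ (apply C⁻¹ on the left and T⁻¹ on the right).
C has determinant -4; C⁻¹ = [[-1/4, 3/4, -2], [-1/2, 1/2, 0], [-1/2, 1/2, -1]].
det T = 2, so T⁻¹ = [[1/2, 1], [-1, -1]].
C⁻¹N = [[0, -1], [-14, -12], [-10, -7]].
P = (C⁻¹N)T⁻¹ = [[1, 1], [5, -2], [2, -3]].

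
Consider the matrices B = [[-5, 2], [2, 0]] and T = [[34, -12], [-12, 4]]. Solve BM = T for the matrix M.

M = [[-6, 2], [2, -1]]

B is on the left of M, so left-multiply by B⁻¹: M = B⁻¹T.
det B = -4; the adjugate gives B⁻¹ = [[0, 1/2], [1/2, 5/4]].
M = B⁻¹T = [[0, 1/2], [1/2, 5/4]] · [[34, -12], [-12, 4]] = [[-6, 2], [2, -1]].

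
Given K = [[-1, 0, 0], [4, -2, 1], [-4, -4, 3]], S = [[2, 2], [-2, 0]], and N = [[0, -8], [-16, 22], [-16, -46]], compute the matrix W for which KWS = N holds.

W = K⁻¹NS⁻¹ (apply K⁻¹ on the left and S⁻¹ on the right).
det K = 2, so K⁻¹ = [[-1, 0, 0], [-8, -3/2, 1/2], [-12, -2, 1]].
S has determinant 4; S⁻¹ = [[0, -1/2], [1/2, 1/2]].
K⁻¹N = [[0, 8], [16, 8], [16, 6]].
W = (K⁻¹N)S⁻¹ = [[4, 4], [4, -4], [3, -5]].

W = [[4, 4], [4, -4], [3, -5]]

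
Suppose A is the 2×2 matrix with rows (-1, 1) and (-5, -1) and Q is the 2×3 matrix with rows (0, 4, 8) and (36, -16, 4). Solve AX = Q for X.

A is on the left of X, so left-multiply by A⁻¹: X = A⁻¹Q.
det A = 6; the adjugate gives A⁻¹ = [[-1/6, -1/6], [5/6, -1/6]].
X = A⁻¹Q = [[-1/6, -1/6], [5/6, -1/6]] · [[0, 4, 8], [36, -16, 4]] = [[-6, 2, -2], [-6, 6, 6]].

X = [[-6, 2, -2], [-6, 6, 6]]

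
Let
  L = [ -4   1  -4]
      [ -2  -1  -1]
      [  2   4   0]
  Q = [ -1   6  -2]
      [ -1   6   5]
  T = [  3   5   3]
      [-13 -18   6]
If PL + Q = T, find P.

PL = T − Q = [[4, -1, 5], [-12, -24, 1]].
Right-multiplying both sides by L⁻¹ gives P = (T − Q)L⁻¹.
det L = 6; the adjugate gives L⁻¹ = [[2/3, -8/3, -5/6], [-1/3, 4/3, 2/3], [-1, 3, 1]].
P = (T − Q)L⁻¹ = [[-2, 3, 1], [-1, 3, -5]].

P = [[-2, 3, 1], [-1, 3, -5]]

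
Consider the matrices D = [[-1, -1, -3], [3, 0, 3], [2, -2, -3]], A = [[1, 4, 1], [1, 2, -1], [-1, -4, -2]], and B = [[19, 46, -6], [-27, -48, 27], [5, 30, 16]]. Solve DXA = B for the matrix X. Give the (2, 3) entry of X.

Left-multiply by D⁻¹ and right-multiply by A⁻¹: X = D⁻¹BA⁻¹.
det D = -3; the adjugate gives D⁻¹ = [[-2, -1, 1], [-5, -3, 2], [2, 4/3, -1]].
A has determinant 2; A⁻¹ = [[-4, 2, -3], [3/2, -1/2, 1], [-1, 0, -1]].
D⁻¹B = [[-6, -14, 1], [-4, -26, -19], [-3, -2, 8]].
X = (D⁻¹B)A⁻¹ = [[2, -5, 3], [-4, 5, 5], [1, -5, -1]].

5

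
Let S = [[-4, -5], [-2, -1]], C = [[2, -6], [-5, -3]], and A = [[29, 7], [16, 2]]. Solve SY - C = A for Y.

Y = [[-4, 1], [-3, -1]]

SY = A + C = [[31, 1], [11, -1]].
Since S multiplies Y on the left, Y = S⁻¹(A + C).
det S = -6, so S⁻¹ = [[1/6, -5/6], [-1/3, 2/3]].
Y = S⁻¹(A + C) = [[-4, 1], [-3, -1]].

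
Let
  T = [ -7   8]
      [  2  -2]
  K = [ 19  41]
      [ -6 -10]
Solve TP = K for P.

Left-multiplying both sides by T⁻¹ gives P = T⁻¹K.
det T = -2, so T⁻¹ = [[1, 4], [1, 7/2]].
P = T⁻¹K = [[1, 4], [1, 7/2]] · [[19, 41], [-6, -10]] = [[-5, 1], [-2, 6]].

P = [[-5, 1], [-2, 6]]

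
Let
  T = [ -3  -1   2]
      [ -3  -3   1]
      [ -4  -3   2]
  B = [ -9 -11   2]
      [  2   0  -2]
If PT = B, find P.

Since T sits to the right of P, P = BT⁻¹.
det T = 1, so T⁻¹ = [[-3, -4, 5], [2, 2, -3], [-3, -5, 6]].
P = BT⁻¹ = [[-9, -11, 2], [2, 0, -2]] · [[-3, -4, 5], [2, 2, -3], [-3, -5, 6]] = [[-1, 4, 0], [0, 2, -2]].

P = [[-1, 4, 0], [0, 2, -2]]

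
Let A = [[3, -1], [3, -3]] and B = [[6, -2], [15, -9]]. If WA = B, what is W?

A is on the right of W, so right-multiply by A⁻¹: W = BA⁻¹.
det A = -6, so A⁻¹ = [[1/2, -1/6], [1/2, -1/2]].
W = BA⁻¹ = [[6, -2], [15, -9]] · [[1/2, -1/6], [1/2, -1/2]] = [[2, 0], [3, 2]].

W = [[2, 0], [3, 2]]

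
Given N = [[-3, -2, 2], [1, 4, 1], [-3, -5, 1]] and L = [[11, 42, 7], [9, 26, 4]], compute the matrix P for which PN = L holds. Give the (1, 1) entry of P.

4

Right-multiplying both sides by N⁻¹ gives P = LN⁻¹.
N has determinant -5; N⁻¹ = [[-9/5, 8/5, 2], [4/5, -3/5, -1], [-7/5, 9/5, 2]].
P = LN⁻¹ = [[11, 42, 7], [9, 26, 4]] · [[-9/5, 8/5, 2], [4/5, -3/5, -1], [-7/5, 9/5, 2]] = [[4, 5, -6], [-1, 6, 0]].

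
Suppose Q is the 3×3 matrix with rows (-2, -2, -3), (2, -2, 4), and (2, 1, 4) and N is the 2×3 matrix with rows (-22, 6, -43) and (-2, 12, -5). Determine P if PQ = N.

Right-multiplying both sides by Q⁻¹ gives P = NQ⁻¹.
Q has determinant 6; Q⁻¹ = [[-2, 5/6, -7/3], [0, -1/3, 1/3], [1, -1/3, 4/3]].
P = NQ⁻¹ = [[-22, 6, -43], [-2, 12, -5]] · [[-2, 5/6, -7/3], [0, -1/3, 1/3], [1, -1/3, 4/3]] = [[1, -6, -4], [-1, -4, 2]].

P = [[1, -6, -4], [-1, -4, 2]]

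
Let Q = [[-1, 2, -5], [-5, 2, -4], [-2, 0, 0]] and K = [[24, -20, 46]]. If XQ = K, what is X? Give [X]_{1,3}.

1

Q is on the right of X, so right-multiply by Q⁻¹: X = KQ⁻¹.
det Q = -4; the adjugate gives Q⁻¹ = [[0, 0, -1/2], [-2, 5/2, -21/4], [-1, 1, -2]].
X = KQ⁻¹ = [[24, -20, 46]] · [[0, 0, -1/2], [-2, 5/2, -21/4], [-1, 1, -2]] = [[-6, -4, 1]].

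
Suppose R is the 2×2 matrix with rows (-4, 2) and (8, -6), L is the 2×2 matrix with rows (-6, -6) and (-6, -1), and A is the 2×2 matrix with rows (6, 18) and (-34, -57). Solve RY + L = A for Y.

RY = A − L = [[12, 24], [-28, -56]].
Since R multiplies Y on the left, Y = R⁻¹(A − L).
R has determinant 8; R⁻¹ = [[-3/4, -1/4], [-1, -1/2]].
Y = R⁻¹(A − L) = [[-2, -4], [2, 4]].

Y = [[-2, -4], [2, 4]]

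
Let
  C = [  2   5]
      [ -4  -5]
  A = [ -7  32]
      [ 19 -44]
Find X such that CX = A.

Since C multiplies X on the left, X = C⁻¹A.
C has determinant 10; C⁻¹ = [[-1/2, -1/2], [2/5, 1/5]].
X = C⁻¹A = [[-1/2, -1/2], [2/5, 1/5]] · [[-7, 32], [19, -44]] = [[-6, 6], [1, 4]].

X = [[-6, 6], [1, 4]]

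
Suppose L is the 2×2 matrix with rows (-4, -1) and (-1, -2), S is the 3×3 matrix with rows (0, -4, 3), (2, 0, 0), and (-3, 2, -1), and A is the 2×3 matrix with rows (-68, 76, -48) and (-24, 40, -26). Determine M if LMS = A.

Isolating M: multiply by L⁻¹ from the left and S⁻¹ from the right, so M = L⁻¹AS⁻¹.
L has determinant 7; L⁻¹ = [[-2/7, 1/7], [1/7, -4/7]].
det S = 4, so S⁻¹ = [[0, 1/2, 0], [1/2, 9/4, 3/2], [1, 3, 2]].
L⁻¹A = [[16, -16, 10], [4, -12, 8]].
M = (L⁻¹A)S⁻¹ = [[2, 2, -4], [2, -1, -2]].

M = [[2, 2, -4], [2, -1, -2]]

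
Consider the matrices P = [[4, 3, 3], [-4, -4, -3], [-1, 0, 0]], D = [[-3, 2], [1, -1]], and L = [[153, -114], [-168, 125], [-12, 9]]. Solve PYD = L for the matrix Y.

Y = [[-3, 3], [-4, 3], [-5, 5]]

Left-multiply by P⁻¹ and right-multiply by D⁻¹: Y = P⁻¹LD⁻¹.
det P = -3; the adjugate gives P⁻¹ = [[0, 0, -1], [-1, -1, 0], [4/3, 1, 4/3]].
det D = 1, so D⁻¹ = [[-1, -2], [-1, -3]].
P⁻¹L = [[12, -9], [15, -11], [20, -15]].
Y = (P⁻¹L)D⁻¹ = [[-3, 3], [-4, 3], [-5, 5]].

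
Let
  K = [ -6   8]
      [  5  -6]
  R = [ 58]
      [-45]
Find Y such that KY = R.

Left-multiplying both sides by K⁻¹ gives Y = K⁻¹R.
det K = -4; the adjugate gives K⁻¹ = [[3/2, 2], [5/4, 3/2]].
Y = K⁻¹R = [[3/2, 2], [5/4, 3/2]] · [[58], [-45]] = [[-3], [5]].

Y = [[-3], [5]]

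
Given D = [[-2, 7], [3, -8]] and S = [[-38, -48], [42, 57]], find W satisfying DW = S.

D is on the left of W, so left-multiply by D⁻¹: W = D⁻¹S.
D has determinant -5; D⁻¹ = [[8/5, 7/5], [3/5, 2/5]].
W = D⁻¹S = [[8/5, 7/5], [3/5, 2/5]] · [[-38, -48], [42, 57]] = [[-2, 3], [-6, -6]].

W = [[-2, 3], [-6, -6]]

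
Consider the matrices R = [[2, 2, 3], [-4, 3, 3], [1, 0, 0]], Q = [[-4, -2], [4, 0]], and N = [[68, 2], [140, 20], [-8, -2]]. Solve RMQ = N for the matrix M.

Left-multiply by R⁻¹ and right-multiply by Q⁻¹: M = R⁻¹NQ⁻¹.
det R = -3, so R⁻¹ = [[0, 0, 1], [-1, 1, 6], [1, -2/3, -14/3]].
det Q = 8, so Q⁻¹ = [[0, 1/4], [-1/2, -1/2]].
R⁻¹N = [[-8, -2], [24, 6], [12, -2]].
M = (R⁻¹N)Q⁻¹ = [[1, -1], [-3, 3], [1, 4]].

M = [[1, -1], [-3, 3], [1, 4]]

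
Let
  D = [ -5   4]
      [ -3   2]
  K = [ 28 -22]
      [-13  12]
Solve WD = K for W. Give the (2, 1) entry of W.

Right-multiplying both sides by D⁻¹ gives W = KD⁻¹.
D has determinant 2; D⁻¹ = [[1, -2], [3/2, -5/2]].
W = KD⁻¹ = [[28, -22], [-13, 12]] · [[1, -2], [3/2, -5/2]] = [[-5, -1], [5, -4]].

5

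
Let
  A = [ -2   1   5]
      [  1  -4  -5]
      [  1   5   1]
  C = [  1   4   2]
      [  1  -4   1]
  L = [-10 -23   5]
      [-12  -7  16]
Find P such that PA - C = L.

P = [[4, 2, -3], [4, 0, -3]]

PA = L + C = [[-9, -19, 7], [-11, -11, 17]].
A is on the right of P, so right-multiply by A⁻¹: P = (L + C)A⁻¹.
A has determinant -3; A⁻¹ = [[-7, -8, -5], [2, 7/3, 5/3], [-3, -11/3, -7/3]].
P = (L + C)A⁻¹ = [[4, 2, -3], [4, 0, -3]].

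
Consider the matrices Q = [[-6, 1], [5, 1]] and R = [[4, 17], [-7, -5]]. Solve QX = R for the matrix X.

X = [[-1, -2], [-2, 5]]

Q is on the left of X, so left-multiply by Q⁻¹: X = Q⁻¹R.
Q has determinant -11; Q⁻¹ = [[-1/11, 1/11], [5/11, 6/11]].
X = Q⁻¹R = [[-1/11, 1/11], [5/11, 6/11]] · [[4, 17], [-7, -5]] = [[-1, -2], [-2, 5]].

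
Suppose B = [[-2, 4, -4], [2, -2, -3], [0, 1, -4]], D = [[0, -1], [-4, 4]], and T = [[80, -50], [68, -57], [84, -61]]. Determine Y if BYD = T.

Y = [[-1, -2], [-3, -1], [5, 5]]

Y = B⁻¹TD⁻¹ (apply B⁻¹ on the left and D⁻¹ on the right).
det B = 2, so B⁻¹ = [[11/2, 6, -10], [4, 4, -7], [1, 1, -2]].
det D = -4, so D⁻¹ = [[-1, -1/4], [-1, 0]].
B⁻¹T = [[8, -7], [4, -1], [-20, 15]].
Y = (B⁻¹T)D⁻¹ = [[-1, -2], [-3, -1], [5, 5]].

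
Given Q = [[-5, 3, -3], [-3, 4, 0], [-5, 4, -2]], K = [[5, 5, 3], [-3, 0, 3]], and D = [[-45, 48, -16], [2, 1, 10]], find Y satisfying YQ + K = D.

YQ = D − K = [[-50, 43, -19], [5, 1, 7]].
Since Q sits to the right of Y, Y = (D − K)Q⁻¹.
Q has determinant -2; Q⁻¹ = [[4, 3, -6], [3, 5/2, -9/2], [-4, -5/2, 11/2]].
Y = (D − K)Q⁻¹ = [[5, 5, 2], [-5, 0, 4]].

Y = [[5, 5, 2], [-5, 0, 4]]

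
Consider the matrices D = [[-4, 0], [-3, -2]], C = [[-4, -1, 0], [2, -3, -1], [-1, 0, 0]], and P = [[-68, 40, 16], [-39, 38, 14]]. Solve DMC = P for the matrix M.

M = [[-2, 4, -1], [1, 1, 4]]

Isolating M: multiply by D⁻¹ from the left and C⁻¹ from the right, so M = D⁻¹PC⁻¹.
det D = 8; the adjugate gives D⁻¹ = [[-1/4, 0], [3/8, -1/2]].
det C = -1, so C⁻¹ = [[0, 0, -1], [-1, 0, 4], [3, -1, -14]].
D⁻¹P = [[17, -10, -4], [-6, -4, -1]].
M = (D⁻¹P)C⁻¹ = [[-2, 4, -1], [1, 1, 4]].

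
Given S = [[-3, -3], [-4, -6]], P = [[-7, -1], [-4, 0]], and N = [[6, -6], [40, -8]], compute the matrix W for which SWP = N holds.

W = [[-2, 0], [0, 4]]

Left-multiply by S⁻¹ and right-multiply by P⁻¹: W = S⁻¹NP⁻¹.
det S = 6; the adjugate gives S⁻¹ = [[-1, 1/2], [2/3, -1/2]].
det P = -4, so P⁻¹ = [[0, -1/4], [-1, 7/4]].
S⁻¹N = [[14, 2], [-16, 0]].
W = (S⁻¹N)P⁻¹ = [[-2, 0], [0, 4]].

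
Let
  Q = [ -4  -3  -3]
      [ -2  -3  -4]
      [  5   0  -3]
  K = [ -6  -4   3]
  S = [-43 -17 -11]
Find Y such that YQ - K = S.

Y = [[5, 2, -5]]

YQ = S + K = [[-49, -21, -8]].
Q is on the right of Y, so right-multiply by Q⁻¹: Y = (S + K)Q⁻¹.
Q has determinant -3; Q⁻¹ = [[-3, 3, -1], [26/3, -9, 10/3], [-5, 5, -2]].
Y = (S + K)Q⁻¹ = [[5, 2, -5]].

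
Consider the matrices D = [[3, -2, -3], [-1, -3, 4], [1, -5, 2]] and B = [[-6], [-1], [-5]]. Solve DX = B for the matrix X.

Left-multiplying both sides by D⁻¹ gives X = D⁻¹B.
D has determinant 6; D⁻¹ = [[7/3, 19/6, -17/6], [1, 3/2, -3/2], [4/3, 13/6, -11/6]].
X = D⁻¹B = [[7/3, 19/6, -17/6], [1, 3/2, -3/2], [4/3, 13/6, -11/6]] · [[-6], [-1], [-5]] = [[-3], [0], [-1]].

X = [[-3], [0], [-1]]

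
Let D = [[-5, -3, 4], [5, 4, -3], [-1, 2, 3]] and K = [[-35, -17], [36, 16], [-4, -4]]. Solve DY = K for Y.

D is on the left of Y, so left-multiply by D⁻¹: Y = D⁻¹K.
det D = 2, so D⁻¹ = [[9, 17/2, -7/2], [-6, -11/2, 5/2], [7, 13/2, -5/2]].
Y = D⁻¹K = [[9, 17/2, -7/2], [-6, -11/2, 5/2], [7, 13/2, -5/2]] · [[-35, -17], [36, 16], [-4, -4]] = [[5, -3], [2, 4], [-1, -5]].

Y = [[5, -3], [2, 4], [-1, -5]]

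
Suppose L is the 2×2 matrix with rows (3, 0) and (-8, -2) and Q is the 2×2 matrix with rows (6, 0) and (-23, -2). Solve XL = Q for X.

X = [[2, 0], [-5, 1]]

Right-multiplying both sides by L⁻¹ gives X = QL⁻¹.
L has determinant -6; L⁻¹ = [[1/3, 0], [-4/3, -1/2]].
X = QL⁻¹ = [[6, 0], [-23, -2]] · [[1/3, 0], [-4/3, -1/2]] = [[2, 0], [-5, 1]].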